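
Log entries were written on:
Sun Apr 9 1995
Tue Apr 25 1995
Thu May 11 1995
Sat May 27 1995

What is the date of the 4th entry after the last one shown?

Every event comes 16 days after the last (16, 16, 16).
Sat May 27 1995 + 16 days = Mon Jun 12 1995.
Mon Jun 12 1995 + 16 days = Wed Jun 28 1995.
Wed Jun 28 1995 + 16 days = Fri Jul 14 1995.
Fri Jul 14 1995 + 16 days = Sun Jul 30 1995.

Sun Jul 30 1995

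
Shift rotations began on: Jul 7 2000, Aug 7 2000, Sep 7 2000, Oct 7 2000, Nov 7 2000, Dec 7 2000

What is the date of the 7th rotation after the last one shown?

Jul 7 2001

The day-of-month is always 7 (31, 31, 30, 31, 30 days between events).
So this recurs on the 7th of each month.
January 2001: Jan 7 2001.
February 2001: Feb 7 2001.
Next: March 2001 → Mar 7 2001.
April 2001: Apr 7 2001.
Next: May 2001 → May 7 2001.
Next: June 2001 → Jun 7 2001.
July 2001: Jul 7 2001.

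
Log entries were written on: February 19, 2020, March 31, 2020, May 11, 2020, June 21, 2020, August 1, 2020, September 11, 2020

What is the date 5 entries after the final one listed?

April 4, 2021

Gaps between consecutive events: 41, 41, 41, 41, 41 days — a constant 41-day interval.
September 11, 2020 + 41 days = October 22, 2020.
October 22, 2020 + 41 days = December 2, 2020.
December 2, 2020 + 41 days = January 12, 2021.
January 12, 2021 + 41 days = February 22, 2021.
February 22, 2021 + 41 days = April 4, 2021.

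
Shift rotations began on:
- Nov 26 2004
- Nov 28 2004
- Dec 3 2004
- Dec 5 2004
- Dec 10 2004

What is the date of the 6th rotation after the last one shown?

Dec 31 2004

Every event lands on a Friday or Sunday (gaps cycle 2, 5, 2, 5).
So the schedule is: every Friday and Sunday.
Next Sunday: Dec 12 2004.
The following Friday is Dec 17 2004.
Next Sunday: Dec 19 2004.
Next Friday: Dec 24 2004.
The following Sunday is Dec 26 2004.
The following Friday is Dec 31 2004.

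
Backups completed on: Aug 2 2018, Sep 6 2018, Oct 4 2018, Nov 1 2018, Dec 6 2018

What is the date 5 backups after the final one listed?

May 2 2019

These are Thursdays at 28- or 35-day spacing (35, 28, 28, 35).
The pattern: 1st Thursday of the month.
January 2019 — 1st Thursday is Jan 3 2019.
February 2019 — 1st Thursday is Feb 7 2019.
1st Thursday of March 2019: Mar 7 2019.
1st Thursday of April 2019: Apr 4 2019.
May 2019 — 1st Thursday is May 2 2019.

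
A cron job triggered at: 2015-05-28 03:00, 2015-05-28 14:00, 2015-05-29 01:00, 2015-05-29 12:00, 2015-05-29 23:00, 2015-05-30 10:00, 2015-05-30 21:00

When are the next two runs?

Gaps: 11, 11, 11, 11, 11, 11 hours — each event is 11 hours after the previous one.
2015-05-30 21:00 + 11 h = 2015-05-31 08:00.
2015-05-31 08:00 + 11 h = 2015-05-31 19:00.

2015-05-31 08:00, 2015-05-31 19:00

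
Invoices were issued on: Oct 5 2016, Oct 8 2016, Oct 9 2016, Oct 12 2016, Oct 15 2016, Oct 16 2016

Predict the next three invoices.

Oct 19 2016, Oct 22 2016, Oct 23 2016

Gaps: 3, 1, 3, 3, 1 days — not constant, but cyclic with period 3.
The events fall on every Wednesday, Saturday and Sunday.
Next Wednesday: Oct 19 2016.
The following Saturday is Oct 22 2016.
The following Sunday is Oct 23 2016.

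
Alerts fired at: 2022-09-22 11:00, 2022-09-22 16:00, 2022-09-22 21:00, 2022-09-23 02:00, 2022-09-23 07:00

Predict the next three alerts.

Gaps: 5, 5, 5, 5 hours — each event is 5 hours after the previous one.
2022-09-23 07:00 + 5 h = 2022-09-23 12:00.
2022-09-23 12:00 + 5 h = 2022-09-23 17:00.
2022-09-23 17:00 + 5 h = 2022-09-23 22:00.

2022-09-23 12:00, 2022-09-23 17:00, 2022-09-23 22:00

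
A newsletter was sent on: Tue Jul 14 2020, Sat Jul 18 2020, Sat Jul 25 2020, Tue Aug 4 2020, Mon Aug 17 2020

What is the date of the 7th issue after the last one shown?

Mon Feb 8 2021

Intervals are 4, 7, 10, 13 days — an arithmetic progression with common difference 3.
Next gap: 16 days. Mon Aug 17 2020 + 16 days = Wed Sep 2 2020.
Next gap: 19 days. Wed Sep 2 2020 + 19 days = Mon Sep 21 2020.
Next gap: 22 days. Mon Sep 21 2020 + 22 days = Tue Oct 13 2020.
Next gap: 25 days. Tue Oct 13 2020 + 25 days = Sat Nov 7 2020.
Next gap: 28 days. Sat Nov 7 2020 + 28 days = Sat Dec 5 2020.
Next gap: 31 days. Sat Dec 5 2020 + 31 days = Tue Jan 5 2021.
Next gap: 34 days. Tue Jan 5 2021 + 34 days = Mon Feb 8 2021.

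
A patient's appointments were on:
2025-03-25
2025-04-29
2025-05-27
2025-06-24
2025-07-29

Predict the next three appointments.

All Tuesdays; the gaps (35, 28, 28, 35) vary with month length.
This is the last Tuesday of each month.
Last Tuesday of August 2025: 2025-08-26.
Last Tuesday of September 2025: 2025-09-30.
October 2025 ends with Tuesday 2025-10-28.

2025-08-26, 2025-09-30, 2025-10-28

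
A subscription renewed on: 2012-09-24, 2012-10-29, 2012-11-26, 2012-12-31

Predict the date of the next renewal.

All Mondays; the gaps (35, 28, 35) vary with month length.
This is the last Monday of each month.
Last Monday of January 2013: 2013-01-28.

2013-01-28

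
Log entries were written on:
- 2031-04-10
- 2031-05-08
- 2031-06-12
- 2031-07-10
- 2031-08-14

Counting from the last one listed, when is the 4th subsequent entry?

2031-12-11

These are Thursdays at 28- or 35-day spacing (28, 35, 28, 35).
The pattern: 2nd Thursday of the month.
2nd Thursday of September 2031: 2031-09-11.
October 2031 — 2nd Thursday is 2031-10-09.
2nd Thursday of November 2031: 2031-11-13.
December 2031 — 2nd Thursday is 2031-12-11.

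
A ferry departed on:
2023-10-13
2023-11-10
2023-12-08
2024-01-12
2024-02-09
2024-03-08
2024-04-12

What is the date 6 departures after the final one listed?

2024-10-11

These are Fridays at 28- or 35-day spacing (28, 28, 35, 28, 28, 35).
The pattern: 2nd Friday of the month.
May 2024 — 2nd Friday is 2024-05-10.
June 2024 — 2nd Friday is 2024-06-14.
July 2024 — 2nd Friday is 2024-07-12.
2nd Friday of August 2024: 2024-08-09.
September 2024 — 2nd Friday is 2024-09-13.
2nd Friday of October 2024: 2024-10-11.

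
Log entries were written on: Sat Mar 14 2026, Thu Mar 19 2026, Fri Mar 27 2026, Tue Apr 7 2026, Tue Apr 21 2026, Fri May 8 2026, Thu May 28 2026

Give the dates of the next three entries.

The spacing grows by 3 each time: 5, 8, 11, 14, 17, 20 days.
Next gap: 23 days. Thu May 28 2026 + 23 days = Sat Jun 20 2026.
Next gap: 26 days. Sat Jun 20 2026 + 26 days = Thu Jul 16 2026.
Next gap: 29 days. Thu Jul 16 2026 + 29 days = Fri Aug 14 2026.

Sat Jun 20 2026, Thu Jul 16 2026, Fri Aug 14 2026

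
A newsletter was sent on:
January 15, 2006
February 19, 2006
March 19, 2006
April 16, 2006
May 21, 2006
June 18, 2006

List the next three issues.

July 16, 2006; August 20, 2006; September 17, 2006

These are Sundays at 28- or 35-day spacing (35, 28, 28, 35, 28).
The pattern: 3rd Sunday of the month.
3rd Sunday of July 2006: July 16, 2006.
3rd Sunday of August 2006: August 20, 2006.
September 2006 — 3rd Sunday is September 17, 2006.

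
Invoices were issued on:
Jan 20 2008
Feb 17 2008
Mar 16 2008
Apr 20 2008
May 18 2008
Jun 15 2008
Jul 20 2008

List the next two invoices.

Aug 17 2008, Sep 21 2008

Gaps: 28, 28, 35, 28, 28, 35 days — a mix of 28 and 35. Every date is a Sunday.
Each is the 3rd Sunday of its month.
3rd Sunday of August 2008: Aug 17 2008.
3rd Sunday of September 2008: Sep 21 2008.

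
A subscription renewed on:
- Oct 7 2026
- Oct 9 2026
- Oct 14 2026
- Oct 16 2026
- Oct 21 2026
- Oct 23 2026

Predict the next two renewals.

Every event lands on a Wednesday or Friday (gaps cycle 2, 5, 2, 5, 2).
So the schedule is: every Wednesday and Friday.
The following Wednesday is Oct 28 2026.
Next Friday: Oct 30 2026.

Oct 28 2026, Oct 30 2026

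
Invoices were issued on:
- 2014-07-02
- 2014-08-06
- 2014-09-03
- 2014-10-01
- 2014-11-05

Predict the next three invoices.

2014-12-03, 2015-01-07, 2015-02-04

These are Wednesdays at 28- or 35-day spacing (35, 28, 28, 35).
The pattern: 1st Wednesday of the month.
1st Wednesday of December 2014: 2014-12-03.
1st Wednesday of January 2015: 2015-01-07.
February 2015 — 1st Wednesday is 2015-02-04.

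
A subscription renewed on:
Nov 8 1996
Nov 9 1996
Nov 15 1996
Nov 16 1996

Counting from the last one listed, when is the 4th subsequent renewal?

Every event lands on a Friday or Saturday (gaps cycle 1, 6, 1).
So the schedule is: every Friday and Saturday.
Next Friday: Nov 22 1996.
Next Saturday: Nov 23 1996.
Next Friday: Nov 29 1996.
Next Saturday: Nov 30 1996.

Nov 30 1996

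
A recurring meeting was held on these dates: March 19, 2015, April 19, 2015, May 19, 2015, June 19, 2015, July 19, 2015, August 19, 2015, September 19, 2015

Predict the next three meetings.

October 19, 2015; November 19, 2015; December 19, 2015

Gaps: 31, 30, 31, 30, 31, 31 days — not constant. Every event is on the 19th of the month.
Pattern: the 19th of each month.
October 2015: October 19, 2015.
November 2015: November 19, 2015.
December 2015: December 19, 2015.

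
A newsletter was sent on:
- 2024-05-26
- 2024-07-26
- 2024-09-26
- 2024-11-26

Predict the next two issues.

Each date is the 26th; the gaps (61, 62, 61) track the month lengths.
The rule is the 26th of every 2 months.
January 2025: 2025-01-26.
March 2025: 2025-03-26.

2025-01-26, 2025-03-26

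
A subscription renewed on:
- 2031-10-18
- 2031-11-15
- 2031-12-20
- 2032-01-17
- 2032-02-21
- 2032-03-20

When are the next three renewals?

2032-04-17, 2032-05-15, 2032-06-19

All dates are Saturdays, 28, 35, 28, 35, 28 days apart.
Specifically, the 3rd Saturday of each month.
3rd Saturday of April 2032: 2032-04-17.
May 2032 — 3rd Saturday is 2032-05-15.
3rd Saturday of June 2032: 2032-06-19.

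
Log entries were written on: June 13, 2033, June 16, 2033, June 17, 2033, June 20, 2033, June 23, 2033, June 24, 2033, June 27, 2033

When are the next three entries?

Every event lands on a Monday or Thursday or Friday (gaps cycle 3, 1, 3, 3, 1, 3).
So the schedule is: every Monday, Thursday and Friday.
The following Thursday is June 30, 2033.
The following Friday is July 1, 2033.
Next Monday: July 4, 2033.

June 30, 2033; July 1, 2033; July 4, 2033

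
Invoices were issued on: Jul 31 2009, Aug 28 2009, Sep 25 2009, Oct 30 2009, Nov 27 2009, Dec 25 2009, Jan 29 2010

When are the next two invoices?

Feb 26 2010, Mar 26 2010

These are Fridays with 28, 28, 35, 28, 28, 35-day gaps.
Each is the final Friday of its month — Jul 31 2009 is past the 28th, so '4th Friday' doesn't fit.
Last Friday of February 2010: Feb 26 2010.
March 2010 ends with Friday Mar 26 2010.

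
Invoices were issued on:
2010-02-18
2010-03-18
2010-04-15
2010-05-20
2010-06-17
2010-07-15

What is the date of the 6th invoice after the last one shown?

2011-01-20

All dates are Thursdays, 28, 28, 35, 28, 28 days apart.
Specifically, the 3rd Thursday of each month.
August 2010 — 3rd Thursday is 2010-08-19.
September 2010 — 3rd Thursday is 2010-09-16.
October 2010 — 3rd Thursday is 2010-10-21.
3rd Thursday of November 2010: 2010-11-18.
December 2010 — 3rd Thursday is 2010-12-16.
January 2011 — 3rd Thursday is 2011-01-20.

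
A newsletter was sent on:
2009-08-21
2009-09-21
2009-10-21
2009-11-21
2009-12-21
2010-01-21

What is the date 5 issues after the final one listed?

Gaps: 31, 30, 31, 30, 31 days — not constant. Every event is on the 21st of the month.
Pattern: the 21st of each month.
Next: February 2010 → 2010-02-21.
March 2010: 2010-03-21.
April 2010: 2010-04-21.
May 2010: 2010-05-21.
Next: June 2010 → 2010-06-21.

2010-06-21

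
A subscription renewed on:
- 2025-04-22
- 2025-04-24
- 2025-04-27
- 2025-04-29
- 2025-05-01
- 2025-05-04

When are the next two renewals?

2025-05-06, 2025-05-08

The gap pattern 2, 3, 2, 2, 3 repeats every 3 events.
These are the Tuesdays, Thursdays and Sundays of each week.
The following Tuesday is 2025-05-06.
Next Thursday: 2025-05-08.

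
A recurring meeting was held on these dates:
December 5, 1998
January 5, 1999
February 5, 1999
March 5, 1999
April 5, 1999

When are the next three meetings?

May 5, 1999; June 5, 1999; July 5, 1999

Gaps: 31, 31, 28, 31 days — not constant. Every event is on the 5th of the month.
Pattern: the 5th of each month.
Next: May 1999 → May 5, 1999.
Next: June 1999 → June 5, 1999.
Next: July 1999 → July 5, 1999.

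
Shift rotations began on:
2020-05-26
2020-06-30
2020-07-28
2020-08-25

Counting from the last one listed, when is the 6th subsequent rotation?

2021-02-23

All Tuesdays; the gaps (35, 28, 28) vary with month length.
This is the last Tuesday of each month.
September 2020 ends with Tuesday 2020-09-29.
October 2020 ends with Tuesday 2020-10-27.
Last Tuesday of November 2020: 2020-11-24.
December 2020 ends with Tuesday 2020-12-29.
January 2021 ends with Tuesday 2021-01-26.
February 2021 ends with Tuesday 2021-02-23.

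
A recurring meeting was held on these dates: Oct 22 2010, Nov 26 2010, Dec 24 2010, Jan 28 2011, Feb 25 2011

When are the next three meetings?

Gaps: 35, 28, 35, 28 days — a mix of 28 and 35. Every date is a Friday.
Each is the 4th Friday of its month.
4th Friday of March 2011: Mar 25 2011.
April 2011 — 4th Friday is Apr 22 2011.
May 2011 — 4th Friday is May 27 2011.

Mar 25 2011, Apr 22 2011, May 27 2011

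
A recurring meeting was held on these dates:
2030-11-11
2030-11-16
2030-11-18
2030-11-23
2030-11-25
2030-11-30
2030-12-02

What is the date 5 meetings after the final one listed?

The gap pattern 5, 2, 5, 2, 5, 2 repeats every 2 events.
These are the Mondays and Saturdays of each week.
The following Saturday is 2030-12-07.
Next Monday: 2030-12-09.
The following Saturday is 2030-12-14.
Next Monday: 2030-12-16.
The following Saturday is 2030-12-21.

2030-12-21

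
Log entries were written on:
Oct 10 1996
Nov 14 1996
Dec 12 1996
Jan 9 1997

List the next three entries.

Feb 13 1997, Mar 13 1997, Apr 10 1997

All dates are Thursdays, 35, 28, 28 days apart.
Specifically, the 2nd Thursday of each month.
2nd Thursday of February 1997: Feb 13 1997.
March 1997 — 2nd Thursday is Mar 13 1997.
2nd Thursday of April 1997: Apr 10 1997.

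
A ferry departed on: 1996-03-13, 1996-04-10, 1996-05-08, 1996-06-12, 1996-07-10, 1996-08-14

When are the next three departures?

All dates are Wednesdays, 28, 28, 35, 28, 35 days apart.
Specifically, the 2nd Wednesday of each month.
September 1996 — 2nd Wednesday is 1996-09-11.
2nd Wednesday of October 1996: 1996-10-09.
November 1996 — 2nd Wednesday is 1996-11-13.

1996-09-11, 1996-10-09, 1996-11-13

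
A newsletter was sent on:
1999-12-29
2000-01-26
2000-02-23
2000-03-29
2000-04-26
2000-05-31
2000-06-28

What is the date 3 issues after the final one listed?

These are Wednesdays with 28, 28, 35, 28, 35, 28-day gaps.
Each is the final Wednesday of its month — 1999-12-29 is past the 28th, so '4th Wednesday' doesn't fit.
July 2000 ends with Wednesday 2000-07-26.
August 2000 ends with Wednesday 2000-08-30.
Last Wednesday of September 2000: 2000-09-27.

2000-09-27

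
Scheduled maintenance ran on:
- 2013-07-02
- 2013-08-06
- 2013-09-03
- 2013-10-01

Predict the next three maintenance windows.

2013-11-05, 2013-12-03, 2014-01-07

These are Tuesdays at 28- or 35-day spacing (35, 28, 28).
The pattern: 1st Tuesday of the month.
1st Tuesday of November 2013: 2013-11-05.
December 2013 — 1st Tuesday is 2013-12-03.
January 2014 — 1st Tuesday is 2014-01-07.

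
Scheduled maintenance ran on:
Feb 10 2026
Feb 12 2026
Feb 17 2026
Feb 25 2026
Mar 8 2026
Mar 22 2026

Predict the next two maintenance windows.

Apr 8 2026, Apr 28 2026

Intervals are 2, 5, 8, 11, 14 days — an arithmetic progression with common difference 3.
Next gap: 17 days. Mar 22 2026 + 17 days = Apr 8 2026.
Next gap: 20 days. Apr 8 2026 + 20 days = Apr 28 2026.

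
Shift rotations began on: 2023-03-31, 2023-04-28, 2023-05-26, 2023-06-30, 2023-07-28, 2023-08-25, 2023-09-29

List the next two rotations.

2023-10-27, 2023-11-24

All Fridays; the gaps (28, 28, 35, 28, 28, 35) vary with month length.
This is the last Friday of each month.
Last Friday of October 2023: 2023-10-27.
November 2023 ends with Friday 2023-11-24.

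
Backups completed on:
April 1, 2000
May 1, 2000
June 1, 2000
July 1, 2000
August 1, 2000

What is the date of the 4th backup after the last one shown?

Gaps: 30, 31, 30, 31 days — not constant. Every event is on the 1st of the month.
Pattern: the 1st of each month.
September 2000: September 1, 2000.
October 2000: October 1, 2000.
Next: November 2000 → November 1, 2000.
December 2000: December 1, 2000.

December 1, 2000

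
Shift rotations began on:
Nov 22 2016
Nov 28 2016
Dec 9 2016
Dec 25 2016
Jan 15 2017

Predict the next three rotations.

Feb 10 2017, Mar 13 2017, Apr 18 2017

Gaps: 6, 11, 16, 21 days — each gap is 5 larger than the previous one.
Next gap: 26 days. Jan 15 2017 + 26 days = Feb 10 2017.
Next gap: 31 days. Feb 10 2017 + 31 days = Mar 13 2017.
Next gap: 36 days. Mar 13 2017 + 36 days = Apr 18 2017.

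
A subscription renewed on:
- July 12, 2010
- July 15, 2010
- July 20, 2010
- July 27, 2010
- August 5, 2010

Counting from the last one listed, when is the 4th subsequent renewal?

Gaps: 3, 5, 7, 9 days — each gap is 2 larger than the previous one.
Next gap: 11 days. August 5, 2010 + 11 days = August 16, 2010.
Next gap: 13 days. August 16, 2010 + 13 days = August 29, 2010.
Next gap: 15 days. August 29, 2010 + 15 days = September 13, 2010.
Next gap: 17 days. September 13, 2010 + 17 days = September 30, 2010.

September 30, 2010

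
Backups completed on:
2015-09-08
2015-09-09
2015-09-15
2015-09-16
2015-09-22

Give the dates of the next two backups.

Every event lands on a Tuesday or Wednesday (gaps cycle 1, 6, 1, 6).
So the schedule is: every Tuesday and Wednesday.
The following Wednesday is 2015-09-23.
The following Tuesday is 2015-09-29.

2015-09-23, 2015-09-29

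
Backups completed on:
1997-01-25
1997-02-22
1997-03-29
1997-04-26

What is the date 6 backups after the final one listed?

All Saturdays; the gaps (28, 35, 28) vary with month length.
This is the last Saturday of each month.
May 1997 ends with Saturday 1997-05-31.
June 1997 ends with Saturday 1997-06-28.
July 1997 ends with Saturday 1997-07-26.
Last Saturday of August 1997: 1997-08-30.
September 1997 ends with Saturday 1997-09-27.
October 1997 ends with Saturday 1997-10-25.

1997-10-25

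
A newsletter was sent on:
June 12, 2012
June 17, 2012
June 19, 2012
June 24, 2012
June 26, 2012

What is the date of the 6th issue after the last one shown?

The gap pattern 5, 2, 5, 2 repeats every 2 events.
These are the Tuesdays and Sundays of each week.
The following Sunday is July 1, 2012.
Next Tuesday: July 3, 2012.
The following Sunday is July 8, 2012.
Next Tuesday: July 10, 2012.
The following Sunday is July 15, 2012.
Next Tuesday: July 17, 2012.

July 17, 2012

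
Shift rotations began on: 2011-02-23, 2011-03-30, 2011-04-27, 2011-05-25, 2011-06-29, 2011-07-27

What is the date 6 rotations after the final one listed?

2012-01-25

Every date is a Wednesday; gaps 35, 28, 28, 35, 28 days.
Each is the last Wednesday of its month (at least one falls on the 29th or later, ruling out '4th Wednesday').
August 2011 ends with Wednesday 2011-08-31.
September 2011 ends with Wednesday 2011-09-28.
Last Wednesday of October 2011: 2011-10-26.
Last Wednesday of November 2011: 2011-11-30.
December 2011 ends with Wednesday 2011-12-28.
Last Wednesday of January 2012: 2012-01-25.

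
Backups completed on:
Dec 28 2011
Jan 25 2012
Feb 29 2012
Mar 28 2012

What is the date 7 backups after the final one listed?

All Wednesdays; the gaps (28, 35, 28) vary with month length.
This is the last Wednesday of each month.
April 2012 ends with Wednesday Apr 25 2012.
Last Wednesday of May 2012: May 30 2012.
June 2012 ends with Wednesday Jun 27 2012.
Last Wednesday of July 2012: Jul 25 2012.
August 2012 ends with Wednesday Aug 29 2012.
Last Wednesday of September 2012: Sep 26 2012.
Last Wednesday of October 2012: Oct 31 2012.

Oct 31 2012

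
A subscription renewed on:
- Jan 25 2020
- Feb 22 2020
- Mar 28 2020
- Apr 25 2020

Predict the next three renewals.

May 23 2020, Jun 27 2020, Jul 25 2020

Gaps: 28, 35, 28 days — a mix of 28 and 35. Every date is a Saturday.
Each is the 4th Saturday of its month.
4th Saturday of May 2020: May 23 2020.
June 2020 — 4th Saturday is Jun 27 2020.
4th Saturday of July 2020: Jul 25 2020.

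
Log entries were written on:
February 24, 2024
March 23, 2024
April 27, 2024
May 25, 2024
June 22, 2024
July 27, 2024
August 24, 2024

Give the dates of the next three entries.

September 28, 2024; October 26, 2024; November 23, 2024

These are Saturdays at 28- or 35-day spacing (28, 35, 28, 28, 35, 28).
The pattern: 4th Saturday of the month.
4th Saturday of September 2024: September 28, 2024.
4th Saturday of October 2024: October 26, 2024.
November 2024 — 4th Saturday is November 23, 2024.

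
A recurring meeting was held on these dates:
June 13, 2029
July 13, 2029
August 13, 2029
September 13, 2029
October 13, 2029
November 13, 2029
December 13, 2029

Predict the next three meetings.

January 13, 2030; February 13, 2030; March 13, 2030

The day-of-month is always 13 (30, 31, 31, 30, 31, 30 days between events).
So this recurs on the 13th of each month.
January 2030: January 13, 2030.
February 2030: February 13, 2030.
March 2030: March 13, 2030.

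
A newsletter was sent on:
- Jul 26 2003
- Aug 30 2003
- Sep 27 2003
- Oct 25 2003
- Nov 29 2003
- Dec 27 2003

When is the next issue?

Every date is a Saturday; gaps 35, 28, 28, 35, 28 days.
Each is the last Saturday of its month (at least one falls on the 29th or later, ruling out '4th Saturday').
Last Saturday of January 2004: Jan 31 2004.

Jan 31 2004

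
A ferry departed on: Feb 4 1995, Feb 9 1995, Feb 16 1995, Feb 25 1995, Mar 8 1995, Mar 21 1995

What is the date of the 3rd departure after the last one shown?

May 11 1995

Intervals are 5, 7, 9, 11, 13 days — an arithmetic progression with common difference 2.
Next gap: 15 days. Mar 21 1995 + 15 days = Apr 5 1995.
Next gap: 17 days. Apr 5 1995 + 17 days = Apr 22 1995.
Next gap: 19 days. Apr 22 1995 + 19 days = May 11 1995.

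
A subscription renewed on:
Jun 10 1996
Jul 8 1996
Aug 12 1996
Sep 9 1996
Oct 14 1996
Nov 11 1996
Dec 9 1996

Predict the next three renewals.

These are Mondays at 28- or 35-day spacing (28, 35, 28, 35, 28, 28).
The pattern: 2nd Monday of the month.
2nd Monday of January 1997: Jan 13 1997.
2nd Monday of February 1997: Feb 10 1997.
2nd Monday of March 1997: Mar 10 1997.

Jan 13 1997, Feb 10 1997, Mar 10 1997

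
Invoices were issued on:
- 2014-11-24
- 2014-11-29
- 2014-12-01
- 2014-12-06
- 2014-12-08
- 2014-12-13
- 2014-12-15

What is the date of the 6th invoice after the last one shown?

Gaps: 5, 2, 5, 2, 5, 2 days — not constant, but cyclic with period 2.
The events fall on every Monday and Saturday.
The following Saturday is 2014-12-20.
Next Monday: 2014-12-22.
Next Saturday: 2014-12-27.
The following Monday is 2014-12-29.
Next Saturday: 2015-01-03.
Next Monday: 2015-01-05.

2015-01-05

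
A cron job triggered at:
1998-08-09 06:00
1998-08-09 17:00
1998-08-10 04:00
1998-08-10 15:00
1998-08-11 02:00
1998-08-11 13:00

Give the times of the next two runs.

Gaps: 11, 11, 11, 11, 11 hours — each event is 11 hours after the previous one.
1998-08-11 13:00 + 11 h = 1998-08-12 00:00.
1998-08-12 00:00 + 11 h = 1998-08-12 11:00.

1998-08-12 00:00, 1998-08-12 11:00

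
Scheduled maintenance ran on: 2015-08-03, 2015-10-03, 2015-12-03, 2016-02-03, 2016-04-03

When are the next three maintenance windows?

2016-06-03, 2016-08-03, 2016-10-03

Gaps: 61, 61, 62, 60 days — not constant. Every event is on the 3rd of the month.
Pattern: the 3rd of every 2 months.
Next: June 2016 → 2016-06-03.
Next: August 2016 → 2016-08-03.
Next: October 2016 → 2016-10-03.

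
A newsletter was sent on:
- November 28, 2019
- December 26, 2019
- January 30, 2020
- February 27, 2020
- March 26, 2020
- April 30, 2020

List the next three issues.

May 28, 2020; June 25, 2020; July 30, 2020

All Thursdays; the gaps (28, 35, 28, 28, 35) vary with month length.
This is the last Thursday of each month.
May 2020 ends with Thursday May 28, 2020.
Last Thursday of June 2020: June 25, 2020.
July 2020 ends with Thursday July 30, 2020.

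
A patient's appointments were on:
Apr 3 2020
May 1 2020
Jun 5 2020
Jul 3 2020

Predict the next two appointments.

Aug 7 2020, Sep 4 2020

These are Fridays at 28- or 35-day spacing (28, 35, 28).
The pattern: 1st Friday of the month.
1st Friday of August 2020: Aug 7 2020.
1st Friday of September 2020: Sep 4 2020.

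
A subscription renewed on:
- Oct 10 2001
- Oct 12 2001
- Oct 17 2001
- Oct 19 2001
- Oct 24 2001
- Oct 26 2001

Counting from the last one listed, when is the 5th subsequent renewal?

Every event lands on a Wednesday or Friday (gaps cycle 2, 5, 2, 5, 2).
So the schedule is: every Wednesday and Friday.
Next Wednesday: Oct 31 2001.
The following Friday is Nov 2 2001.
Next Wednesday: Nov 7 2001.
The following Friday is Nov 9 2001.
Next Wednesday: Nov 14 2001.

Nov 14 2001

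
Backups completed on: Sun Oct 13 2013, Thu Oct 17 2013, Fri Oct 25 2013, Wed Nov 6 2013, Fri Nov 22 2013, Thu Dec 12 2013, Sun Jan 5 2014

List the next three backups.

The spacing grows by 4 each time: 4, 8, 12, 16, 20, 24 days.
Next gap: 28 days. Sun Jan 5 2014 + 28 days = Sun Feb 2 2014.
Next gap: 32 days. Sun Feb 2 2014 + 32 days = Thu Mar 6 2014.
Next gap: 36 days. Thu Mar 6 2014 + 36 days = Fri Apr 11 2014.

Sun Feb 2 2014, Thu Mar 6 2014, Fri Apr 11 2014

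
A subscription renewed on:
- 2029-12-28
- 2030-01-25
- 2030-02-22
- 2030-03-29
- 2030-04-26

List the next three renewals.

2030-05-31, 2030-06-28, 2030-07-26

Every date is a Friday; gaps 28, 28, 35, 28 days.
Each is the last Friday of its month (at least one falls on the 29th or later, ruling out '4th Friday').
Last Friday of May 2030: 2030-05-31.
June 2030 ends with Friday 2030-06-28.
Last Friday of July 2030: 2030-07-26.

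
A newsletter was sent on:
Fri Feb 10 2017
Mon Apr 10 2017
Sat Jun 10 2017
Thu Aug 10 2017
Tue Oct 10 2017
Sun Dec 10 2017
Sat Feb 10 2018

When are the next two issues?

Tue Apr 10 2018, Sun Jun 10 2018

The day-of-month is always 10 (59, 61, 61, 61, 61, 62 days between events).
So this recurs on the 10th of every 2 months.
Next: April 2018 → Tue Apr 10 2018.
Next: June 2018 → Sun Jun 10 2018.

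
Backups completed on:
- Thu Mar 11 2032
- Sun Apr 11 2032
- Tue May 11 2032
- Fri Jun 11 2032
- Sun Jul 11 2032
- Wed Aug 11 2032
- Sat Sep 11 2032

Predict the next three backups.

Mon Oct 11 2032, Thu Nov 11 2032, Sat Dec 11 2032

Each date is the 11th; the gaps (31, 30, 31, 30, 31, 31) track the month lengths.
The rule is the 11th of each month.
October 2032: Mon Oct 11 2032.
Next: November 2032 → Thu Nov 11 2032.
December 2032: Sat Dec 11 2032.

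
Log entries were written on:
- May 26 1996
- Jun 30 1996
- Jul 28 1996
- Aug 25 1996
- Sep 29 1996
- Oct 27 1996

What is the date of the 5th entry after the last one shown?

Mar 30 1997

These are Sundays with 35, 28, 28, 35, 28-day gaps.
Each is the final Sunday of its month — Jun 30 1996 is past the 28th, so '4th Sunday' doesn't fit.
Last Sunday of November 1996: Nov 24 1996.
December 1996 ends with Sunday Dec 29 1996.
January 1997 ends with Sunday Jan 26 1997.
Last Sunday of February 1997: Feb 23 1997.
Last Sunday of March 1997: Mar 30 1997.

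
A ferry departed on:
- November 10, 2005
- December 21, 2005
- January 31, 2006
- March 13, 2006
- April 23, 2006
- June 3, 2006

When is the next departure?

Every event comes 41 days after the last (41, 41, 41, 41, 41).
June 3, 2006 + 41 days = July 14, 2006.

July 14, 2006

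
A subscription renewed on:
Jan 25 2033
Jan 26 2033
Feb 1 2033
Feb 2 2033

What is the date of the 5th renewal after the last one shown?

Feb 22 2033

Gaps: 1, 6, 1 days — not constant, but cyclic with period 2.
The events fall on every Tuesday and Wednesday.
Next Tuesday: Feb 8 2033.
Next Wednesday: Feb 9 2033.
The following Tuesday is Feb 15 2033.
Next Wednesday: Feb 16 2033.
Next Tuesday: Feb 22 2033.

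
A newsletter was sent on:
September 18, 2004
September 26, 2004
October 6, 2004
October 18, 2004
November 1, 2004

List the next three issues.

The spacing grows by 2 each time: 8, 10, 12, 14 days.
Next gap: 16 days. November 1, 2004 + 16 days = November 17, 2004.
Next gap: 18 days. November 17, 2004 + 18 days = December 5, 2004.
Next gap: 20 days. December 5, 2004 + 20 days = December 25, 2004.

November 17, 2004; December 5, 2004; December 25, 2004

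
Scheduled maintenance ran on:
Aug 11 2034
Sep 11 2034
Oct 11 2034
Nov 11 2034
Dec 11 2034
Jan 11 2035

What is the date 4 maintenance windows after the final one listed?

The day-of-month is always 11 (31, 30, 31, 30, 31 days between events).
So this recurs on the 11th of each month.
February 2035: Feb 11 2035.
March 2035: Mar 11 2035.
Next: April 2035 → Apr 11 2035.
May 2035: May 11 2035.

May 11 2035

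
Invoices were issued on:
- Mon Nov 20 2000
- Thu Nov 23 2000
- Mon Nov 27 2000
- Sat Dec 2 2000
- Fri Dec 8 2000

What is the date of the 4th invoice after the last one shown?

Thu Jan 11 2001

The spacing grows by 1 each time: 3, 4, 5, 6 days.
Next gap: 7 days. Fri Dec 8 2000 + 7 days = Fri Dec 15 2000.
Next gap: 8 days. Fri Dec 15 2000 + 8 days = Sat Dec 23 2000.
Next gap: 9 days. Sat Dec 23 2000 + 9 days = Mon Jan 1 2001.
Next gap: 10 days. Mon Jan 1 2001 + 10 days = Thu Jan 11 2001.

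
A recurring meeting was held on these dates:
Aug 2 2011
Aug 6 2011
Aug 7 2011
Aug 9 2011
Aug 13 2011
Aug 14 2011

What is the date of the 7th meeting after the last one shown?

Aug 30 2011

The gap pattern 4, 1, 2, 4, 1 repeats every 3 events.
These are the Tuesdays, Saturdays and Sundays of each week.
The following Tuesday is Aug 16 2011.
Next Saturday: Aug 20 2011.
The following Sunday is Aug 21 2011.
The following Tuesday is Aug 23 2011.
The following Saturday is Aug 27 2011.
The following Sunday is Aug 28 2011.
The following Tuesday is Aug 30 2011.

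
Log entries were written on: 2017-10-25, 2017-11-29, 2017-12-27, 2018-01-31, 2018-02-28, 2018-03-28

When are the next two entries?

2018-04-25, 2018-05-30

These are Wednesdays with 35, 28, 35, 28, 28-day gaps.
Each is the final Wednesday of its month — 2017-11-29 is past the 28th, so '4th Wednesday' doesn't fit.
Last Wednesday of April 2018: 2018-04-25.
Last Wednesday of May 2018: 2018-05-30.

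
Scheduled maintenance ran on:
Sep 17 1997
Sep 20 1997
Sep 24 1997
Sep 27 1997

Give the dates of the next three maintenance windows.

Oct 1 1997, Oct 4 1997, Oct 8 1997

The gap pattern 3, 4, 3 repeats every 2 events.
These are the Wednesdays and Saturdays of each week.
The following Wednesday is Oct 1 1997.
The following Saturday is Oct 4 1997.
The following Wednesday is Oct 8 1997.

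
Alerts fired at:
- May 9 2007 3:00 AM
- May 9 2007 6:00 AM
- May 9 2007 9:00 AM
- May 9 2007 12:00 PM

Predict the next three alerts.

Spacing: 3, 3, 3 h — constant 3 h.
May 9 2007 12:00 PM + 3 h = May 9 2007 3:00 PM.
May 9 2007 3:00 PM + 3 h = May 9 2007 6:00 PM.
May 9 2007 6:00 PM + 3 h = May 9 2007 9:00 PM.

May 9 2007 3:00 PM, May 9 2007 6:00 PM, May 9 2007 9:00 PM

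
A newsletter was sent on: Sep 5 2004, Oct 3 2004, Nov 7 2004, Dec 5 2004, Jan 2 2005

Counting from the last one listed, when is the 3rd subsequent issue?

Gaps: 28, 35, 28, 28 days — a mix of 28 and 35. Every date is a Sunday.
Each is the 1st Sunday of its month.
February 2005 — 1st Sunday is Feb 6 2005.
1st Sunday of March 2005: Mar 6 2005.
April 2005 — 1st Sunday is Apr 3 2005.

Apr 3 2005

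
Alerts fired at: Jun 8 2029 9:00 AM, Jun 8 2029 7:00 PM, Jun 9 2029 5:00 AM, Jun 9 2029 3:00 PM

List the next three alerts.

Spacing: 10, 10, 10 h — constant 10 h.
Jun 9 2029 3:00 PM + 10 h = Jun 10 2029 1:00 AM.
Jun 10 2029 1:00 AM + 10 h = Jun 10 2029 11:00 AM.
Jun 10 2029 11:00 AM + 10 h = Jun 10 2029 9:00 PM.

Jun 10 2029 1:00 AM, Jun 10 2029 11:00 AM, Jun 10 2029 9:00 PM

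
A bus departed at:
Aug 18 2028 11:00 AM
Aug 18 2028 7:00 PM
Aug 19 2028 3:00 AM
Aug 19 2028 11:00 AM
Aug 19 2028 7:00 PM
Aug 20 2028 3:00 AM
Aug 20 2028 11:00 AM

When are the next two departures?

Aug 20 2028 7:00 PM, Aug 21 2028 3:00 AM

Gaps: 8, 8, 8, 8, 8, 8 hours — each event is 8 hours after the previous one.
Aug 20 2028 11:00 AM + 8 h = Aug 20 2028 7:00 PM.
Aug 20 2028 7:00 PM + 8 h = Aug 21 2028 3:00 AM.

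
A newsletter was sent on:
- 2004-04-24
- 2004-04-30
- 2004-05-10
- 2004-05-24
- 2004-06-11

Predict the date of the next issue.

Intervals are 6, 10, 14, 18 days — an arithmetic progression with common difference 4.
Next gap: 22 days. 2004-06-11 + 22 days = 2004-07-03.

2004-07-03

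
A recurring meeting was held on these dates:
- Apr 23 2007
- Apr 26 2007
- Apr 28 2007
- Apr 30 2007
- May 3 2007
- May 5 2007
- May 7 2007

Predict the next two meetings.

May 10 2007, May 12 2007

Every event lands on a Monday or Thursday or Saturday (gaps cycle 3, 2, 2, 3, 2, 2).
So the schedule is: every Monday, Thursday and Saturday.
Next Thursday: May 10 2007.
The following Saturday is May 12 2007.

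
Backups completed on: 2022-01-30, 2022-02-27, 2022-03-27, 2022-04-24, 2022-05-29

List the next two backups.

2022-06-26, 2022-07-31

Every date is a Sunday; gaps 28, 28, 28, 35 days.
Each is the last Sunday of its month (at least one falls on the 29th or later, ruling out '4th Sunday').
Last Sunday of June 2022: 2022-06-26.
Last Sunday of July 2022: 2022-07-31.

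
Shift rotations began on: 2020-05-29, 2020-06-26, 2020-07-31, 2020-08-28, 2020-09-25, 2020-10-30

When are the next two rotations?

2020-11-27, 2020-12-25

Every date is a Friday; gaps 28, 35, 28, 28, 35 days.
Each is the last Friday of its month (at least one falls on the 29th or later, ruling out '4th Friday').
Last Friday of November 2020: 2020-11-27.
December 2020 ends with Friday 2020-12-25.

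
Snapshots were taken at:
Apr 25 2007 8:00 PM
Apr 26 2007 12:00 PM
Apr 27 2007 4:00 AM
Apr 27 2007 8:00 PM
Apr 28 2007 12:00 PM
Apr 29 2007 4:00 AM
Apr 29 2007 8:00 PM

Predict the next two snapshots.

Spacing: 16, 16, 16, 16, 16, 16 h — constant 16 h.
Apr 29 2007 8:00 PM + 16 h = Apr 30 2007 12:00 PM.
Apr 30 2007 12:00 PM + 16 h = May 1 2007 4:00 AM.

Apr 30 2007 12:00 PM, May 1 2007 4:00 AM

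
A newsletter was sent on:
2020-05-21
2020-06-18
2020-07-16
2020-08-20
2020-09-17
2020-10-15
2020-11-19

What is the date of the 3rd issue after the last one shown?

Gaps: 28, 28, 35, 28, 28, 35 days — a mix of 28 and 35. Every date is a Thursday.
Each is the 3rd Thursday of its month.
3rd Thursday of December 2020: 2020-12-17.
January 2021 — 3rd Thursday is 2021-01-21.
February 2021 — 3rd Thursday is 2021-02-18.

2021-02-18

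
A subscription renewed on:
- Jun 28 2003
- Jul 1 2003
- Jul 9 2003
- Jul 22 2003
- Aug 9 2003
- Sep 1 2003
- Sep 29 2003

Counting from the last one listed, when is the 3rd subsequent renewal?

Jan 21 2004

Gaps: 3, 8, 13, 18, 23, 28 days — each gap is 5 larger than the previous one.
Next gap: 33 days. Sep 29 2003 + 33 days = Nov 1 2003.
Next gap: 38 days. Nov 1 2003 + 38 days = Dec 9 2003.
Next gap: 43 days. Dec 9 2003 + 43 days = Jan 21 2004.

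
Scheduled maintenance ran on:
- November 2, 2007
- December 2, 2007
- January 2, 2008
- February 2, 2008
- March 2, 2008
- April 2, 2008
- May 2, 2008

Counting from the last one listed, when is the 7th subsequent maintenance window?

Each date is the 2nd; the gaps (30, 31, 31, 29, 31, 30) track the month lengths.
The rule is the 2nd of each month.
Next: June 2008 → June 2, 2008.
July 2008: July 2, 2008.
August 2008: August 2, 2008.
September 2008: September 2, 2008.
October 2008: October 2, 2008.
November 2008: November 2, 2008.
Next: December 2008 → December 2, 2008.

December 2, 2008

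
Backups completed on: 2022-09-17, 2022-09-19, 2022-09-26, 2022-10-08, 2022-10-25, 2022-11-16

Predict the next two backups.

2022-12-13, 2023-01-14

Gaps: 2, 7, 12, 17, 22 days — each gap is 5 larger than the previous one.
Next gap: 27 days. 2022-11-16 + 27 days = 2022-12-13.
Next gap: 32 days. 2022-12-13 + 32 days = 2023-01-14.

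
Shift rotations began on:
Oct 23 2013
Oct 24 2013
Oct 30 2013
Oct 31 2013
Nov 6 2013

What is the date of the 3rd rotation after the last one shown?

Nov 14 2013

The gap pattern 1, 6, 1, 6 repeats every 2 events.
These are the Wednesdays and Thursdays of each week.
The following Thursday is Nov 7 2013.
Next Wednesday: Nov 13 2013.
Next Thursday: Nov 14 2013.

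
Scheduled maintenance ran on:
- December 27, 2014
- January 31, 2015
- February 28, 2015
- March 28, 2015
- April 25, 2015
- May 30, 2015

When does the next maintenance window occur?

June 27, 2015

All Saturdays; the gaps (35, 28, 28, 28, 35) vary with month length.
This is the last Saturday of each month.
June 2015 ends with Saturday June 27, 2015.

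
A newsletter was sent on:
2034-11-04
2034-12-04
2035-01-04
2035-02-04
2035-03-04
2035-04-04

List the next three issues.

2035-05-04, 2035-06-04, 2035-07-04

Each date is the 4th; the gaps (30, 31, 31, 28, 31) track the month lengths.
The rule is the 4th of each month.
Next: May 2035 → 2035-05-04.
June 2035: 2035-06-04.
July 2035: 2035-07-04.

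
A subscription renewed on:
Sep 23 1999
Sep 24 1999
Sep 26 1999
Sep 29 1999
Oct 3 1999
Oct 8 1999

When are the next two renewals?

Oct 14 1999, Oct 21 1999

Gaps: 1, 2, 3, 4, 5 days — each gap is 1 larger than the previous one.
Next gap: 6 days. Oct 8 1999 + 6 days = Oct 14 1999.
Next gap: 7 days. Oct 14 1999 + 7 days = Oct 21 1999.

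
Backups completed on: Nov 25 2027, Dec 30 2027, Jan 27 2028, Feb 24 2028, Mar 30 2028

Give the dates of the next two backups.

Apr 27 2028, May 25 2028

Every date is a Thursday; gaps 35, 28, 28, 35 days.
Each is the last Thursday of its month (at least one falls on the 29th or later, ruling out '4th Thursday').
Last Thursday of April 2028: Apr 27 2028.
May 2028 ends with Thursday May 25 2028.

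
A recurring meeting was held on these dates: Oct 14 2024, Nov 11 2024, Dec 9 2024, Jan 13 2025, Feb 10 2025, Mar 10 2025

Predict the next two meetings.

These are Mondays at 28- or 35-day spacing (28, 28, 35, 28, 28).
The pattern: 2nd Monday of the month.
April 2025 — 2nd Monday is Apr 14 2025.
2nd Monday of May 2025: May 12 2025.

Apr 14 2025, May 12 2025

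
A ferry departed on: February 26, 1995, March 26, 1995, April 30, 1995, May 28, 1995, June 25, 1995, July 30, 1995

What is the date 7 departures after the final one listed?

February 25, 1996

These are Sundays with 28, 35, 28, 28, 35-day gaps.
Each is the final Sunday of its month — April 30, 1995 is past the 28th, so '4th Sunday' doesn't fit.
Last Sunday of August 1995: August 27, 1995.
Last Sunday of September 1995: September 24, 1995.
October 1995 ends with Sunday October 29, 1995.
Last Sunday of November 1995: November 26, 1995.
December 1995 ends with Sunday December 31, 1995.
January 1996 ends with Sunday January 28, 1996.
Last Sunday of February 1996: February 25, 1996.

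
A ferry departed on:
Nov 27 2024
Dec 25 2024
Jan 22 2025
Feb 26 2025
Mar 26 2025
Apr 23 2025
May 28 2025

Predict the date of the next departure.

Jun 25 2025

All dates are Wednesdays, 28, 28, 35, 28, 28, 35 days apart.
Specifically, the 4th Wednesday of each month.
4th Wednesday of June 2025: Jun 25 2025.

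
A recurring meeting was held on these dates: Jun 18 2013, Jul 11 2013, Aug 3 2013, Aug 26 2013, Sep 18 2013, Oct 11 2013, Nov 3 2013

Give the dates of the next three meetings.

The spacing is 23, 23, 23, 23, 23, 23 days — always 23 days.
Nov 3 2013 + 23 days = Nov 26 2013.
Nov 26 2013 + 23 days = Dec 19 2013.
Dec 19 2013 + 23 days = Jan 11 2014.

Nov 26 2013, Dec 19 2013, Jan 11 2014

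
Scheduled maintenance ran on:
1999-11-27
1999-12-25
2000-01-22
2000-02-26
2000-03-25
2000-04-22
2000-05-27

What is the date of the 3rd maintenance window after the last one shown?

All dates are Saturdays, 28, 28, 35, 28, 28, 35 days apart.
Specifically, the 4th Saturday of each month.
4th Saturday of June 2000: 2000-06-24.
July 2000 — 4th Saturday is 2000-07-22.
4th Saturday of August 2000: 2000-08-26.

2000-08-26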